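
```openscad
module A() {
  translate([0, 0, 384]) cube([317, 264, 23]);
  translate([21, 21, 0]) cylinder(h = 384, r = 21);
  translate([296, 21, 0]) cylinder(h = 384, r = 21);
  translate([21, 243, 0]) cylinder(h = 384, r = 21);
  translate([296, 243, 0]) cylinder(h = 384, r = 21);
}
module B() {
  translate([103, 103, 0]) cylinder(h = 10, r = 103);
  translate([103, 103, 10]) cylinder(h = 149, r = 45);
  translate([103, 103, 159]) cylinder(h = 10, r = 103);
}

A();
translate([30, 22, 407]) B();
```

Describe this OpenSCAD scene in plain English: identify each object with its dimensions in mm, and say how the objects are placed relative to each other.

A is a four-legged stool. The seat is 317×264 mm, 23 mm thick, top at z = 407 mm. It stands on four round legs, each 42 mm in diameter, from z = 0 to the seat underside, each leg's axis is inset half a diameter from the nearest pair of seat edges (so the leg's bounding box is flush with the corner).

B is a spool: two coaxial disc flanges of radius 103 mm and thickness 10 mm, joined by a core cylinder of radius 45 mm and height 149 mm. The lower flange rests on z = 0 and the three cylinders share a vertical axis.

The spool is on top of the stool.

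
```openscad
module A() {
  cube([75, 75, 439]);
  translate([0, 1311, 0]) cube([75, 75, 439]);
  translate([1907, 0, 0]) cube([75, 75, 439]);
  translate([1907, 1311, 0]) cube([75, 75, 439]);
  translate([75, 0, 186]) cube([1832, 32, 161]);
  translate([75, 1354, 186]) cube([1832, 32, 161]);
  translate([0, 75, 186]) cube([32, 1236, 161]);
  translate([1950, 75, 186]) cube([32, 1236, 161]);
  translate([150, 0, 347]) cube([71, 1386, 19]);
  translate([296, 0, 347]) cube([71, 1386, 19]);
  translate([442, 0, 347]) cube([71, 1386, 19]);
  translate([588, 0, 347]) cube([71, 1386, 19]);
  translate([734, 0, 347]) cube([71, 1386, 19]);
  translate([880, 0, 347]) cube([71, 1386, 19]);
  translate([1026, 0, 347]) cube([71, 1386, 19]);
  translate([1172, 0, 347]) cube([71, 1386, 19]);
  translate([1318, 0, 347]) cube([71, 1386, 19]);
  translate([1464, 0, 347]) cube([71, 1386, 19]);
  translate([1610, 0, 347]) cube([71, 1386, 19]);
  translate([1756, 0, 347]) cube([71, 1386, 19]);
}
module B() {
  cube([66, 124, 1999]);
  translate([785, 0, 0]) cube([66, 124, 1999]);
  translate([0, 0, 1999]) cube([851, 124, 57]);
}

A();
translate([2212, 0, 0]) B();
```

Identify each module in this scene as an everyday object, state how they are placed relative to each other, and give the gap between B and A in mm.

The door frame's nearest face is 230 mm from the bed frame's +x face.

A is a bed frame. B is a door frame. The door frame is on the floor beside the bed frame on its +x side. The gap between the door frame and the bed frame is 230 mm.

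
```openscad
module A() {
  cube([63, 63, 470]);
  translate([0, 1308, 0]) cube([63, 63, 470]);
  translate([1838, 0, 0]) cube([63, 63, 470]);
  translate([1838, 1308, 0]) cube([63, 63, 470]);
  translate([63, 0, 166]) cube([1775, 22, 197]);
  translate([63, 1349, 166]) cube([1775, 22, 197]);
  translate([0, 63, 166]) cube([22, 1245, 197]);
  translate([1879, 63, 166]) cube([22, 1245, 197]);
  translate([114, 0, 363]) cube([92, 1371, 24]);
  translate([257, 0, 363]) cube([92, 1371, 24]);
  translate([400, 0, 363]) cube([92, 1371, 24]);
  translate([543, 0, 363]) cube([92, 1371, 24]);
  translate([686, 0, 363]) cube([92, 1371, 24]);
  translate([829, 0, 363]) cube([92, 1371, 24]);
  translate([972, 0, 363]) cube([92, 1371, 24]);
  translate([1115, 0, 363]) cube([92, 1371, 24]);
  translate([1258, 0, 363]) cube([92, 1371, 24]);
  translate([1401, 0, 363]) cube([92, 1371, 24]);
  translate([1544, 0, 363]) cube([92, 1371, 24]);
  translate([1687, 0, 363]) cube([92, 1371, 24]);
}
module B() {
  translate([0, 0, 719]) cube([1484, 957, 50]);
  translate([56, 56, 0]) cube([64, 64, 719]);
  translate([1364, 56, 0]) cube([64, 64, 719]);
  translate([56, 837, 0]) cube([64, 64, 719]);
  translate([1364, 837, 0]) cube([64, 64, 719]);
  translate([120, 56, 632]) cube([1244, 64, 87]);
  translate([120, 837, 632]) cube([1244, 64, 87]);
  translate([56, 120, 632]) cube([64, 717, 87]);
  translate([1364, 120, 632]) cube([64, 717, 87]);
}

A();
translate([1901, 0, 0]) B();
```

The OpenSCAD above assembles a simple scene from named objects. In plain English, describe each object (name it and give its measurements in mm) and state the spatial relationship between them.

A is a bed frame 1901 mm long (x) by 1371 mm wide (y). Four 63×63 mm corner posts, 470 mm tall, at the corners of the footprint. Four rails of 22 mm thickness and 197 mm height run between adjacent posts with their undersides at z = 166 mm, their outer faces flush with the outside of the frame (the two x-running rails run between the posts' inner faces; the two y-running rails run between the posts' inner faces). 12 slats, each 92 mm wide (x) and 24 mm thick, lie across the top of the two x-running rails, running the full 1371 mm width of the frame in y; the slats are evenly spaced along x between the inner faces of the end posts with equal gaps (rounded down to the nearest mm) at the −x end and between each pair — any rounding remainder accumulates at the +x end.

B is a table with a 1484×957 mm rectangular top, 50 mm thick, top surface at z = 769 mm, supported by four 64×64 mm square legs, each inset 56 mm from the nearest pair of top edges, running from the floor. Four apron rails, 64 mm thick and 87 mm tall, run between adjacent legs with their top edges flush with the underside of the top and their outer faces flush with the legs' outer faces.

The table is against the bed frame's +x side, with their −y faces flush.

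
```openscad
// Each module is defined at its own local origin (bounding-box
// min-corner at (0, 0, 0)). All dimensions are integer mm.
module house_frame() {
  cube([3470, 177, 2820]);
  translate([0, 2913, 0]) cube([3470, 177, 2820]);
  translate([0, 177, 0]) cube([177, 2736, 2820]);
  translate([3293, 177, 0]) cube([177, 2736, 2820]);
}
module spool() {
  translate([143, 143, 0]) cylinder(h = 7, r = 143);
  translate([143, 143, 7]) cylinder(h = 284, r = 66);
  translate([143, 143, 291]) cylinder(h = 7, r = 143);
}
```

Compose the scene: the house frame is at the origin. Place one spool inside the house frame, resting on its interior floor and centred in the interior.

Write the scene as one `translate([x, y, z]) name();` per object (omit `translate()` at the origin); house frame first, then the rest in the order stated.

house_frame();
translate([1592, 1402, 0]) spool();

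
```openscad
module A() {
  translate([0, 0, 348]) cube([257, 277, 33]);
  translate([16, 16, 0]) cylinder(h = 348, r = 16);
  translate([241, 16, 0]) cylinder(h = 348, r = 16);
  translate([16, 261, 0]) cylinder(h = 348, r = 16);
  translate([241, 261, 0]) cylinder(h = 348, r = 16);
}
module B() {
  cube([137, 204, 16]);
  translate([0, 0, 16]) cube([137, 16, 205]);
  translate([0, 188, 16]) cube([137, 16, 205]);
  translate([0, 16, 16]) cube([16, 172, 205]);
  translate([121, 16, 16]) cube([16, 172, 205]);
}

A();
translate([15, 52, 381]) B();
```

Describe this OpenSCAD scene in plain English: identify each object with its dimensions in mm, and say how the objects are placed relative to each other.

A is a four-legged stool. The seat is 257×277 mm, 33 mm thick, top at z = 381 mm. It stands on four round legs, each 32 mm in diameter, from z = 0 to the seat underside, each leg's axis is inset half a diameter from the nearest pair of seat edges (so the leg's bounding box is flush with the corner).

B is an open-topped rectangular box: outside dimensions 137×204×221 mm, with a uniform wall and base thickness of 16 mm. The base is a full 137×204 slab on the floor; four walls sit on top of the base. The front and back walls (the −y and +y sides) span the full width; the two side walls fit between them.

The open box is on top of the stool.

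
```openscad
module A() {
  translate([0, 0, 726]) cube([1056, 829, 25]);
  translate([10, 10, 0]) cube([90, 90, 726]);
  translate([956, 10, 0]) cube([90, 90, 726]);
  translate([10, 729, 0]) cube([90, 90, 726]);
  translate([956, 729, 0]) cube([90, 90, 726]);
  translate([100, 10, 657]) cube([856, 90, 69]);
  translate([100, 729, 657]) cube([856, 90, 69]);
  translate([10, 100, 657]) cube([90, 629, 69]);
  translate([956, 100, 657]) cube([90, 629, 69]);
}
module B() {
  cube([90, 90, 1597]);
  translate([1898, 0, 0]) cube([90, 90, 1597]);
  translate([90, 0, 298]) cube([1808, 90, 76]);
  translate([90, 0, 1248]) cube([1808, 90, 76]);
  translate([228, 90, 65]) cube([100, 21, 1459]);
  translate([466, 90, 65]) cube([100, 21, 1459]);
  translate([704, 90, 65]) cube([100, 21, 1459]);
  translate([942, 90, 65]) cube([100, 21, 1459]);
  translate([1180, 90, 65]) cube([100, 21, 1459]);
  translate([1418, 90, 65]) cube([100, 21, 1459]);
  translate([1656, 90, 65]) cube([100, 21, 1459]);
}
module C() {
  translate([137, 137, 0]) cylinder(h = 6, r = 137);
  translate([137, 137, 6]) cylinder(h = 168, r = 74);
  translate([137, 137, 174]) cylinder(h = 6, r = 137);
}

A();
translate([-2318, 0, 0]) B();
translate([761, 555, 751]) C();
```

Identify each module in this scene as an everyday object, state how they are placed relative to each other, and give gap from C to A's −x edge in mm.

A is a table. B is a fence section. C is a spool. The fence section is on the floor beside the table on its −x side. The spool is on top of the table. The gap from the spool to the table's −x edge is 761 mm.

The spool's min-x is at 761; the table's min-x is 0; gap = 761 mm.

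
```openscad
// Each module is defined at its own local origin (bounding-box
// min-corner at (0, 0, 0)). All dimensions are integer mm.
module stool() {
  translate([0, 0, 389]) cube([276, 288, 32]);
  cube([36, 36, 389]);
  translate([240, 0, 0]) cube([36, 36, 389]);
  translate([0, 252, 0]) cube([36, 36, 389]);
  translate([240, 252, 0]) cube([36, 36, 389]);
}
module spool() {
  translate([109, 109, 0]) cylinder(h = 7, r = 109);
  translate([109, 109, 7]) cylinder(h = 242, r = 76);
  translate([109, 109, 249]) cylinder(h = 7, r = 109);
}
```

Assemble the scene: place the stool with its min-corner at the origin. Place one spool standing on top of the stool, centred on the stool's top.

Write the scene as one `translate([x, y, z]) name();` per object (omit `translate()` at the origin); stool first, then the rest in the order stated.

stool();
translate([29, 35, 421]) spool();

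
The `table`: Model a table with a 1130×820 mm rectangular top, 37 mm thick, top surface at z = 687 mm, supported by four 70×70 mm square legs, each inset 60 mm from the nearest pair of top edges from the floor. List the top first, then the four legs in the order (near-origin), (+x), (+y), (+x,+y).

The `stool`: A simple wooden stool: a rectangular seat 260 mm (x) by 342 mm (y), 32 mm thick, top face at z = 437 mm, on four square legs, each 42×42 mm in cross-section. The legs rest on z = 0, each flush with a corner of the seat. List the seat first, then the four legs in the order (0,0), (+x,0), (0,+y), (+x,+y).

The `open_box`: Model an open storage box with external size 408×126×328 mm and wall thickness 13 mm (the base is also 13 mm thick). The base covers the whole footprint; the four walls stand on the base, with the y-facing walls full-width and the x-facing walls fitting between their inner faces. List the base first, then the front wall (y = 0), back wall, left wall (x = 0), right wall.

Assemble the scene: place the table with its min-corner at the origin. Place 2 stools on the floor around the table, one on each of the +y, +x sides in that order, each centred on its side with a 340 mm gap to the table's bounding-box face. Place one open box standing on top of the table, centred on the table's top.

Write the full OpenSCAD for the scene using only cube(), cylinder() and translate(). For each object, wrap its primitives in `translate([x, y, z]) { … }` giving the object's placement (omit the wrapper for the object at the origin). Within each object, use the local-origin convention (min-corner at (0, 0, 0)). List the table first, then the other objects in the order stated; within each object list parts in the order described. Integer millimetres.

translate([0, 0, 650]) cube([1130, 820, 37]);
translate([60, 60, 0]) cube([70, 70, 650]);
translate([1000, 60, 0]) cube([70, 70, 650]);
translate([60, 690, 0]) cube([70, 70, 650]);
translate([1000, 690, 0]) cube([70, 70, 650]);
translate([435, 1160, 0]) {
  translate([0, 0, 405]) cube([260, 342, 32]);
  cube([42, 42, 405]);
  translate([218, 0, 0]) cube([42, 42, 405]);
  translate([0, 300, 0]) cube([42, 42, 405]);
  translate([218, 300, 0]) cube([42, 42, 405]);
}
translate([1470, 239, 0]) {
  translate([0, 0, 405]) cube([260, 342, 32]);
  cube([42, 42, 405]);
  translate([218, 0, 0]) cube([42, 42, 405]);
  translate([0, 300, 0]) cube([42, 42, 405]);
  translate([218, 300, 0]) cube([42, 42, 405]);
}
translate([361, 347, 687]) {
  cube([408, 126, 13]);
  translate([0, 0, 13]) cube([408, 13, 315]);
  translate([0, 113, 13]) cube([408, 13, 315]);
  translate([0, 13, 13]) cube([13, 100, 315]);
  translate([395, 13, 13]) cube([13, 100, 315]);
}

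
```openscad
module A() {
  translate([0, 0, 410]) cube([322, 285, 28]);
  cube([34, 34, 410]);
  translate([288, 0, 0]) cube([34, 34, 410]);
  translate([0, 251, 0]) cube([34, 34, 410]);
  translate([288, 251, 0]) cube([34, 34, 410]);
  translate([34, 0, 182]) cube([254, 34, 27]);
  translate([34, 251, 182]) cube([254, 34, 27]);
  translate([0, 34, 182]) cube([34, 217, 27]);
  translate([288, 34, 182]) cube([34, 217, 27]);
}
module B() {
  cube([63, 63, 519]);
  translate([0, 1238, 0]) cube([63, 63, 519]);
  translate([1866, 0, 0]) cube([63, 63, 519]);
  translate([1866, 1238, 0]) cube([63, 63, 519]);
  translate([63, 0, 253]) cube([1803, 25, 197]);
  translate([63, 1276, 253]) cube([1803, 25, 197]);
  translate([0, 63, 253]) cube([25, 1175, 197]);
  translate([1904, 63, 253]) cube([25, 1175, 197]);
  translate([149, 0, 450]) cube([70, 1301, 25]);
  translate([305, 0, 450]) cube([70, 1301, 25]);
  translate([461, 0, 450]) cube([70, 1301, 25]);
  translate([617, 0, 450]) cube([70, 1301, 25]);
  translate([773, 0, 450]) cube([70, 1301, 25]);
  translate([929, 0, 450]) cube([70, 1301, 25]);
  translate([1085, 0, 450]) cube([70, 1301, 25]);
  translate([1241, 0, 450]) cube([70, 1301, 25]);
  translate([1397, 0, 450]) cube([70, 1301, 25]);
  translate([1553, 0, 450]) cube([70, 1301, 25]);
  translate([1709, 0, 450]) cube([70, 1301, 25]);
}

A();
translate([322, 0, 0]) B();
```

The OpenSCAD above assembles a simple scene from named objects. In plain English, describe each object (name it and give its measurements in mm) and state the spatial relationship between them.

A is a four-legged stool. The seat is a 322×285×28 mm slab whose top surface is at z = 438 mm; four square legs, each 34×34 mm in cross-section, run from the floor (z = 0) to the underside of the seat, each flush with a corner of the seat. Four stretchers, 34 mm wide and 27 mm tall, connect adjacent legs with their undersides at z = 182 mm, each running between the inner faces of the legs it joins and aligned with the legs' outer faces on the other axis.

B is a bed frame 1929 mm long (x) by 1301 mm wide (y). Four 63×63 mm corner posts, 519 mm tall, at the corners of the footprint. Four rails of 25 mm thickness and 197 mm height run between adjacent posts with their undersides at z = 253 mm, their outer faces flush with the outside of the frame (the two x-running rails run between the posts' inner faces; the two y-running rails run between the posts' inner faces). 11 slats, each 70 mm wide (x) and 25 mm thick, lie across the top of the two x-running rails, running the full 1301 mm width of the frame in y; the slats are evenly spaced along x between the inner faces of the end posts with equal gaps (rounded down to the nearest mm) at the −x end and between each pair — any rounding remainder accumulates at the +x end.

The bed frame is against the stool's +x side, with their −y faces flush.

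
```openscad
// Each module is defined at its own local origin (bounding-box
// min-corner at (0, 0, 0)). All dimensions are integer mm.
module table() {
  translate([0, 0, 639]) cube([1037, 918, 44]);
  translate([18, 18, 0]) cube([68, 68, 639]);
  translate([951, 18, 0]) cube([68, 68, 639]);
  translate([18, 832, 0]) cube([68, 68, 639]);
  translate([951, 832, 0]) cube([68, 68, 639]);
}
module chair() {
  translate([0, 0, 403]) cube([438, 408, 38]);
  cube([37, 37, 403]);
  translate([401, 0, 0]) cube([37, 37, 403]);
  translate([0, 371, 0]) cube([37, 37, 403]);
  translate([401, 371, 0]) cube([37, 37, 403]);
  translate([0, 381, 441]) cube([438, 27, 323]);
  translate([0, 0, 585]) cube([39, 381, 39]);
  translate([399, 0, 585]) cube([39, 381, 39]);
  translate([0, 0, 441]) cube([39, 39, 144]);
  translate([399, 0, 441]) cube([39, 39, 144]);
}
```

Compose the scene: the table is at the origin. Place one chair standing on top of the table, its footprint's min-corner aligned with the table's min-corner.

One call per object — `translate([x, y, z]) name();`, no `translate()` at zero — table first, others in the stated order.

table();
translate([0, 0, 683]) chair();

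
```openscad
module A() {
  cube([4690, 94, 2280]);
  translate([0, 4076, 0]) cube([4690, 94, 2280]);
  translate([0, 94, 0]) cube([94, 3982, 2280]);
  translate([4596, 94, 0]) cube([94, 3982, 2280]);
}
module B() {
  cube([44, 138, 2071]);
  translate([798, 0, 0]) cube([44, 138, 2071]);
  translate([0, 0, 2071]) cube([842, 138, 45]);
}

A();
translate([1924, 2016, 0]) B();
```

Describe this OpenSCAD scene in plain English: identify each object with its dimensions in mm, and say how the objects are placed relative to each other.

A is a box-shaped house frame (walls only): outside footprint 4690×4170 mm, wall height 2280 mm, wall thickness 94 mm. The two y-facing walls run the full x-width; the two x-facing walls fit between the inner faces of the y-facing walls.

B is a rectangular door frame: two vertical jambs of 44×138 mm section, 2071 mm tall, with a clear opening 754 mm wide between their inner faces. A header 45 mm tall and 138 mm deep lies on top of the jambs and spans the full outside width.

The door frame sits inside the house frame, centred.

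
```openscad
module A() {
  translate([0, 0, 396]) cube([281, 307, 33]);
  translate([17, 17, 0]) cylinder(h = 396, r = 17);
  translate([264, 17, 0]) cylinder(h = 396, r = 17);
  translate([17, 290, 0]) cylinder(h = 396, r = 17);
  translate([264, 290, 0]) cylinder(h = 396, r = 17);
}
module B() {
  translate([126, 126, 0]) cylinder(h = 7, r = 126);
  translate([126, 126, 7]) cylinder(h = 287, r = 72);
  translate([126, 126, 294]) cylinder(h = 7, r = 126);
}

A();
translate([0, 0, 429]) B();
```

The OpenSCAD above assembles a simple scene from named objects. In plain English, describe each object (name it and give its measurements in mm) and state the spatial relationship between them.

A is a four-legged stool. The seat is a 281×307×33 mm slab whose top surface is at z = 429 mm; four round legs, each 34 mm in diameter, run from the floor (z = 0) to the underside of the seat, each leg's axis is inset half a diameter from the nearest pair of seat edges (so the leg's bounding box is flush with the corner).

B is a spool: two coaxial disc flanges of radius 126 mm and thickness 7 mm, joined by a core cylinder of radius 72 mm and height 287 mm. The lower flange rests on z = 0 and the three cylinders share a vertical axis.

The spool is on top of the stool.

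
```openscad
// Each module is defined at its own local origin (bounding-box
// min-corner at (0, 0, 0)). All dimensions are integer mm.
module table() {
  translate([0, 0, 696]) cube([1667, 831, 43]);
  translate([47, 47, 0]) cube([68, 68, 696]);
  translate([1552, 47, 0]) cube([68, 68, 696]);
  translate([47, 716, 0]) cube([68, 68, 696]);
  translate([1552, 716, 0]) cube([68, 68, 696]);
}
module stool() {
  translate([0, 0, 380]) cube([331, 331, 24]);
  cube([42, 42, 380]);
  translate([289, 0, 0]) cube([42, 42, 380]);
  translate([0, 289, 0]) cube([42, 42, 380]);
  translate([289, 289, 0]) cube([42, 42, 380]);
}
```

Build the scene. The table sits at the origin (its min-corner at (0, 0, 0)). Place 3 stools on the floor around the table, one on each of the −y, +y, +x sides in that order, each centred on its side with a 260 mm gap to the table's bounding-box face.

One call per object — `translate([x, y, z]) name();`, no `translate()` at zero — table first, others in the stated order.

table();
translate([668, -591, 0]) stool();
translate([668, 1091, 0]) stool();
translate([1927, 250, 0]) stool();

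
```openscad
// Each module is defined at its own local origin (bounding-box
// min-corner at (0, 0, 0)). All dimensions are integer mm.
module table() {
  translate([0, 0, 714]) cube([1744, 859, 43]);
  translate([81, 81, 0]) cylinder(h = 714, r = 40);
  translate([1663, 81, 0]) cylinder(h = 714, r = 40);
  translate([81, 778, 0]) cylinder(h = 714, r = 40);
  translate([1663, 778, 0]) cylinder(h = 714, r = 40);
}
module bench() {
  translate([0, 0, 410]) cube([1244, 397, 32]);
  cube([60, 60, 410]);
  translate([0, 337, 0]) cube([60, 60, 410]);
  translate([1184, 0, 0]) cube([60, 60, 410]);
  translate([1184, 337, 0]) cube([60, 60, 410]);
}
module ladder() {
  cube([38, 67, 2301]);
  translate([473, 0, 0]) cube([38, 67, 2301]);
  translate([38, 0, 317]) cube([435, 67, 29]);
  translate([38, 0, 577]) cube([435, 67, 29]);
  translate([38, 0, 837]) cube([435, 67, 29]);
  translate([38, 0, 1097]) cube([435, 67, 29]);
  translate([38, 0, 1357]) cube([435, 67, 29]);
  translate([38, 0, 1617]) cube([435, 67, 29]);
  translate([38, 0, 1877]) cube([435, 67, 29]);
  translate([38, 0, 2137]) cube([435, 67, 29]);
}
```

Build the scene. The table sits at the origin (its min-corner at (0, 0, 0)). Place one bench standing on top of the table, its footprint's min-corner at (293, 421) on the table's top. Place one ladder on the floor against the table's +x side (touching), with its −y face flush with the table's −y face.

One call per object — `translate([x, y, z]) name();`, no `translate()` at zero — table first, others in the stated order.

table();
translate([293, 421, 757]) bench();
translate([1744, 0, 0]) ladder();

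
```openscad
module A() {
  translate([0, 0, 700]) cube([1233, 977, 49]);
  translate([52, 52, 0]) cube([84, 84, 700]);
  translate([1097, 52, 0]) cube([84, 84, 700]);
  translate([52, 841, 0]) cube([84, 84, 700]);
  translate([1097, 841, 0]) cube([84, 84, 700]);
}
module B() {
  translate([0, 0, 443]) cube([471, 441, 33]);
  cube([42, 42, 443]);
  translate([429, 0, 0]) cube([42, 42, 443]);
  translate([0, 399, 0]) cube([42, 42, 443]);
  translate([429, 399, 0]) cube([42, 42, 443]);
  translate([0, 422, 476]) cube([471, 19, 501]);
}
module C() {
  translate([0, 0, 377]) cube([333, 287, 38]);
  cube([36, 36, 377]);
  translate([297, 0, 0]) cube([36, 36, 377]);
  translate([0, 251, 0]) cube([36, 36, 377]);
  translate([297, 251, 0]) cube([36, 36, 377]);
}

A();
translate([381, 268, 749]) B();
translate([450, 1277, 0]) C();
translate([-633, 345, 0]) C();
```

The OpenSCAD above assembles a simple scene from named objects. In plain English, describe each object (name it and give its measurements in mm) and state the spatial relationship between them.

A is a rectangular dining table. The top is 1233×977×49 mm with its upper surface at z = 749 mm. It stands on four 84×84 mm square legs, each inset 52 mm from the nearest pair of top edges, running from the floor to the underside of the top.

B is a chair: 471×441 mm seat, 33 mm thick, top at z = 476 mm, on four 42 mm square corner legs flush with the seat edges. A 19 mm thick backrest slab spans the full seat width, extending 501 mm above the seat top, its back face flush with the seat's +y edge.

C is a four-legged stool. The seat is a 333×287×38 mm slab whose top surface is at z = 415 mm; four square legs, each 36×36 mm in cross-section, run from the floor (z = 0) to the underside of the seat, each flush with a corner of the seat.

The chair is on top of the table, centred. Two stools sit around the table at the +y, −x sides.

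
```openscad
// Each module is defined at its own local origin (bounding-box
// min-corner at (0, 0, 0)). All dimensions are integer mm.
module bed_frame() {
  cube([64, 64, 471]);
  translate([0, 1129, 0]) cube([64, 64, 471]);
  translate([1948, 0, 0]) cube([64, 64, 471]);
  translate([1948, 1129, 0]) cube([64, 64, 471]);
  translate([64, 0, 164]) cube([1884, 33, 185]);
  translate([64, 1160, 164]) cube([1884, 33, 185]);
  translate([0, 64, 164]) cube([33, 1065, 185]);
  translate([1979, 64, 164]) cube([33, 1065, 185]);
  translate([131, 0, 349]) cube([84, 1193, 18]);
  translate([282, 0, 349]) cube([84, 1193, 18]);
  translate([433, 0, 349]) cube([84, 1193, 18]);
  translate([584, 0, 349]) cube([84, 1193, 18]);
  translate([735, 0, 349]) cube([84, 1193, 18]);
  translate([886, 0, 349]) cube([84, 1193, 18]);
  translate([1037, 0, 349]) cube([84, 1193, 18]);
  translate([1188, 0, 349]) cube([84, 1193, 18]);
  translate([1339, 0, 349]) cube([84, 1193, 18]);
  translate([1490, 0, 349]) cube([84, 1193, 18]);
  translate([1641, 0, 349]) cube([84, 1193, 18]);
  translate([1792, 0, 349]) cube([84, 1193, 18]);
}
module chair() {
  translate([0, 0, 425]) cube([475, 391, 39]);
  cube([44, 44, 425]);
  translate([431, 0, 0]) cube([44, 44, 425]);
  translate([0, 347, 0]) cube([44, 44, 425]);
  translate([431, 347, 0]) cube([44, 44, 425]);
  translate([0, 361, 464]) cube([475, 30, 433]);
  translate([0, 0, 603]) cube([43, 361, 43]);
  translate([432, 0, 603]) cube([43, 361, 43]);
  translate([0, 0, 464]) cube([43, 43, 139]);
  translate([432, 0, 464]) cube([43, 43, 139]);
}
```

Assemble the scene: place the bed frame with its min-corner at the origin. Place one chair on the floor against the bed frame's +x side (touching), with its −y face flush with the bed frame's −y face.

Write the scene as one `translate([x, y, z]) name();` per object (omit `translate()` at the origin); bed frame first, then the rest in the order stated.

bed_frame();
translate([2012, 0, 0]) chair();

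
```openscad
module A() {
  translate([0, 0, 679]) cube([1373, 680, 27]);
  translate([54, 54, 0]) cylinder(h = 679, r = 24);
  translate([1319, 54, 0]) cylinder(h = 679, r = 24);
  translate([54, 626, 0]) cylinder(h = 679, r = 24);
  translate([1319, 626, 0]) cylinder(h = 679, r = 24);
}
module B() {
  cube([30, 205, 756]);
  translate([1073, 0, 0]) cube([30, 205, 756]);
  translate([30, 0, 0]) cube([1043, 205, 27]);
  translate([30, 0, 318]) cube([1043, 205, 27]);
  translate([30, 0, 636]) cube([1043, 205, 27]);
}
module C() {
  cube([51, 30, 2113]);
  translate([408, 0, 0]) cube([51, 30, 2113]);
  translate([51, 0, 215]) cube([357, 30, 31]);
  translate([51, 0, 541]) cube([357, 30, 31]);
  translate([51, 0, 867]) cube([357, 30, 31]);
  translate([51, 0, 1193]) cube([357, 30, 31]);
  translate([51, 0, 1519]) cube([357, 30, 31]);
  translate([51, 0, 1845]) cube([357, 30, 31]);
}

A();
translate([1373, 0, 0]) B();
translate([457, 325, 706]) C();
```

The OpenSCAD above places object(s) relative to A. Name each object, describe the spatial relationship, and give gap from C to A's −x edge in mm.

The ladder's min-x is at 457; the table's min-x is 0; gap = 457 mm.

A is a table. B is a bookshelf. C is a ladder. The bookshelf is against the table's +x side, with their −y faces flush. The ladder is on top of the table, centred. The gap from the ladder to the table's −x edge is 457 mm.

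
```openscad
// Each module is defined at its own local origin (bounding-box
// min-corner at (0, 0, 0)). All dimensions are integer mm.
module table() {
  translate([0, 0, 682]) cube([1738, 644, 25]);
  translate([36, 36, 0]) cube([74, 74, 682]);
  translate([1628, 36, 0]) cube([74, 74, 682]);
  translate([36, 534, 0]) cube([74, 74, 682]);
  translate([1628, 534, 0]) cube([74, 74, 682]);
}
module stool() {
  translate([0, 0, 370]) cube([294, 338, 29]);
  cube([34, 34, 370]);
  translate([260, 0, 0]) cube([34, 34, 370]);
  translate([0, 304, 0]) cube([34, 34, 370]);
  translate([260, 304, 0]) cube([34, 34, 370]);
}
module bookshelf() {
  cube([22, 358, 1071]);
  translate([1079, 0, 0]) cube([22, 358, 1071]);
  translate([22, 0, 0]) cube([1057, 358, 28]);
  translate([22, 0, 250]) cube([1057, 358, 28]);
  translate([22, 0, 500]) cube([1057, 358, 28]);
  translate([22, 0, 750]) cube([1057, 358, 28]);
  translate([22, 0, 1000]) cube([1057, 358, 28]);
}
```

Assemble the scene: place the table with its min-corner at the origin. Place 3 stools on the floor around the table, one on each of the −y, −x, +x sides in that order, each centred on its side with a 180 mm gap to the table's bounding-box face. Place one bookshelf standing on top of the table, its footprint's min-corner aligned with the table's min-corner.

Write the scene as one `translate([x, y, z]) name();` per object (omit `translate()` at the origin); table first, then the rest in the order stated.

table();
translate([722, -518, 0]) stool();
translate([-474, 153, 0]) stool();
translate([1918, 153, 0]) stool();
translate([0, 0, 707]) bookshelf();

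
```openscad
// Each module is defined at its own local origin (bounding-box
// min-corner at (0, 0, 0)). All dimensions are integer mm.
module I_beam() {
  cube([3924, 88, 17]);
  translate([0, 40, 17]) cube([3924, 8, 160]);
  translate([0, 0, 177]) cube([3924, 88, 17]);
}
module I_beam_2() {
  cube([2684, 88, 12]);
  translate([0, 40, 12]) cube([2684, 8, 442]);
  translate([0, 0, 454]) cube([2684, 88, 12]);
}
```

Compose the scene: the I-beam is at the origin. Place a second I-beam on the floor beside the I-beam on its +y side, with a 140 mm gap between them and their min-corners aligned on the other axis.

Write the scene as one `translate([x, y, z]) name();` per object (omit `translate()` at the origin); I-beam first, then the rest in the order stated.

I_beam();
translate([0, 228, 0]) I_beam_2();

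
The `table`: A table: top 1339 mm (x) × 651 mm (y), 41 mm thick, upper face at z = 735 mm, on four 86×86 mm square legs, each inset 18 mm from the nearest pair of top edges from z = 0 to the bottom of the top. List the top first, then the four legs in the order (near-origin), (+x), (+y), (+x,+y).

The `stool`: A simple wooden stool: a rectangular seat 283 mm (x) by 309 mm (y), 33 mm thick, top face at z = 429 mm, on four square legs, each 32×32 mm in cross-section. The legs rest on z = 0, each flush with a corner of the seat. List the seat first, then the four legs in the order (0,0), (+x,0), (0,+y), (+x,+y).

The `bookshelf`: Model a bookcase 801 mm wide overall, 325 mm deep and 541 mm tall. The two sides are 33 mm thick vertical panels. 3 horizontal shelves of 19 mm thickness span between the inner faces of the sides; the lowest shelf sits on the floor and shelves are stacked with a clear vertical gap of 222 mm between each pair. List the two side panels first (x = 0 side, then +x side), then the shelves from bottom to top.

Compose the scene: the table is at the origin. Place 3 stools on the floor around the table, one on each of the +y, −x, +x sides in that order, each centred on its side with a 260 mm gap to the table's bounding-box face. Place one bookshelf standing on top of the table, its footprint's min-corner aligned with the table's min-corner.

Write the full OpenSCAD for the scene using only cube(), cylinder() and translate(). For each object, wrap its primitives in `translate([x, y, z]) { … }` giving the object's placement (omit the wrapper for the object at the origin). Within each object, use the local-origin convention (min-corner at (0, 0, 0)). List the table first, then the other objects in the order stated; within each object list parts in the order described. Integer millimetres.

translate([0, 0, 694]) cube([1339, 651, 41]);
translate([18, 18, 0]) cube([86, 86, 694]);
translate([1235, 18, 0]) cube([86, 86, 694]);
translate([18, 547, 0]) cube([86, 86, 694]);
translate([1235, 547, 0]) cube([86, 86, 694]);
translate([528, 911, 0]) {
  translate([0, 0, 396]) cube([283, 309, 33]);
  cube([32, 32, 396]);
  translate([251, 0, 0]) cube([32, 32, 396]);
  translate([0, 277, 0]) cube([32, 32, 396]);
  translate([251, 277, 0]) cube([32, 32, 396]);
}
translate([-543, 171, 0]) {
  translate([0, 0, 396]) cube([283, 309, 33]);
  cube([32, 32, 396]);
  translate([251, 0, 0]) cube([32, 32, 396]);
  translate([0, 277, 0]) cube([32, 32, 396]);
  translate([251, 277, 0]) cube([32, 32, 396]);
}
translate([1599, 171, 0]) {
  translate([0, 0, 396]) cube([283, 309, 33]);
  cube([32, 32, 396]);
  translate([251, 0, 0]) cube([32, 32, 396]);
  translate([0, 277, 0]) cube([32, 32, 396]);
  translate([251, 277, 0]) cube([32, 32, 396]);
}
translate([0, 0, 735]) {
  cube([33, 325, 541]);
  translate([768, 0, 0]) cube([33, 325, 541]);
  translate([33, 0, 0]) cube([735, 325, 19]);
  translate([33, 0, 241]) cube([735, 325, 19]);
  translate([33, 0, 482]) cube([735, 325, 19]);
}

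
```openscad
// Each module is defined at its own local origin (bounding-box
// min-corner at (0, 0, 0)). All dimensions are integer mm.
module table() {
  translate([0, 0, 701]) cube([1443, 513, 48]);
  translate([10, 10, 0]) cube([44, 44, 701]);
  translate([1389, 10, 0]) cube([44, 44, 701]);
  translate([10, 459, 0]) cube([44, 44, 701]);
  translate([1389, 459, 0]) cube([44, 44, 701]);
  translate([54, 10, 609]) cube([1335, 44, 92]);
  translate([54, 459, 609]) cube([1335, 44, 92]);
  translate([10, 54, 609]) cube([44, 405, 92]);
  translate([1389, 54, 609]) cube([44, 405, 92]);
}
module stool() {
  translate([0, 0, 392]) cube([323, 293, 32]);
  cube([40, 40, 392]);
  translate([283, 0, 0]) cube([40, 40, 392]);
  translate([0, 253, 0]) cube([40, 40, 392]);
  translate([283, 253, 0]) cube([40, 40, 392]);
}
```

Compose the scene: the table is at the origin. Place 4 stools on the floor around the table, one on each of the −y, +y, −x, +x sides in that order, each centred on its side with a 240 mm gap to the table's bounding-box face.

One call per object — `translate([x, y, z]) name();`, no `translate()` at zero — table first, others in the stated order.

table();
translate([560, -533, 0]) stool();
translate([560, 753, 0]) stool();
translate([-563, 110, 0]) stool();
translate([1683, 110, 0]) stool();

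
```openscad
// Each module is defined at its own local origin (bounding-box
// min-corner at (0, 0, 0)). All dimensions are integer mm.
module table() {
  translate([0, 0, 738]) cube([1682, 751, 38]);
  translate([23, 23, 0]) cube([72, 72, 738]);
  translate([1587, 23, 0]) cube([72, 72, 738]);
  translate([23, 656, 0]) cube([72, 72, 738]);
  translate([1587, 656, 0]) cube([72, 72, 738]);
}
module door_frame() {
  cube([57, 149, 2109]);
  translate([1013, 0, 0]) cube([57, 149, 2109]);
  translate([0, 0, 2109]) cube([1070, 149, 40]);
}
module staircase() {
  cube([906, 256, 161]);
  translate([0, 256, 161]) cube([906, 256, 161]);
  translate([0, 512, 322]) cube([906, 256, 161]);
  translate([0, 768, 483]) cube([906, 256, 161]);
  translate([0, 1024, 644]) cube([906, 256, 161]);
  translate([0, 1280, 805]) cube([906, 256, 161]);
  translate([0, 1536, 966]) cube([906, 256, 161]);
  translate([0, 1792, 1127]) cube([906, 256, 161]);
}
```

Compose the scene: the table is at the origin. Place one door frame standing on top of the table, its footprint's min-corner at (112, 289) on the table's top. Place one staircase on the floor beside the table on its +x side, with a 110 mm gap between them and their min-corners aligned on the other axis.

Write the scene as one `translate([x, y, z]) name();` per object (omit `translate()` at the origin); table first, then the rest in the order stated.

table();
translate([112, 289, 776]) door_frame();
translate([1792, 0, 0]) staircase();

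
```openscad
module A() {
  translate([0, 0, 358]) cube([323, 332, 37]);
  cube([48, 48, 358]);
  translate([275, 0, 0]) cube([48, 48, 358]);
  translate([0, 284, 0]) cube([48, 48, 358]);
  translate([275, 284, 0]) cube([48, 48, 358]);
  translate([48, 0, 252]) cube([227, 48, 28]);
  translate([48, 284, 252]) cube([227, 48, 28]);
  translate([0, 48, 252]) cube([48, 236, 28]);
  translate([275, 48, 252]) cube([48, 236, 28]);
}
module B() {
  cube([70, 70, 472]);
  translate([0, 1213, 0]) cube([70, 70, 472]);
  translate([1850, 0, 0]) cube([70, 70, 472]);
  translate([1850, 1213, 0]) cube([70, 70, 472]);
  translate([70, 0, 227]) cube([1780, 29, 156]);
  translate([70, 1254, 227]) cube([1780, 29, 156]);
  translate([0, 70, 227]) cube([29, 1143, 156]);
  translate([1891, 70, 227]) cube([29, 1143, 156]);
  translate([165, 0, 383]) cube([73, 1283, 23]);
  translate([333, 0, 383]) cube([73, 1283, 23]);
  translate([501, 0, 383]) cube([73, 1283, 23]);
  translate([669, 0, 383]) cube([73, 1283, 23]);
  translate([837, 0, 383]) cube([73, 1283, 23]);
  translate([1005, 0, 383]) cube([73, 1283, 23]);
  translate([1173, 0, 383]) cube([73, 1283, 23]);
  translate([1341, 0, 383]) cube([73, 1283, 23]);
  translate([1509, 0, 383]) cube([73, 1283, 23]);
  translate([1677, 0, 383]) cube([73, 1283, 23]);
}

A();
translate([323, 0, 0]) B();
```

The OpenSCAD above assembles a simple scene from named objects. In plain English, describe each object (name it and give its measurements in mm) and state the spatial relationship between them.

A is a simple wooden stool: a rectangular seat 323 mm (x) by 332 mm (y), 37 mm thick, top face at z = 395 mm, on four square legs, each 48×48 mm in cross-section. The legs rest on z = 0, each flush with a corner of the seat. Four stretchers, 48 mm wide and 28 mm tall, connect adjacent legs with their undersides at z = 252 mm, each running between the inner faces of the legs it joins and aligned with the legs' outer faces on the other axis.

B is a bed frame 1920 mm long (x) by 1283 mm wide (y). Four 70×70 mm corner posts, 472 mm tall, at the corners of the footprint. Four rails of 29 mm thickness and 156 mm height run between adjacent posts with their undersides at z = 227 mm, their outer faces flush with the outside of the frame (the two x-running rails run between the posts' inner faces; the two y-running rails run between the posts' inner faces). 10 slats, each 73 mm wide (x) and 23 mm thick, lie across the top of the two x-running rails, running the full 1283 mm width of the frame in y; the slats are evenly spaced along x between the inner faces of the end posts with equal gaps (rounded down to the nearest mm) at the −x end and between each pair — any rounding remainder accumulates at the +x end.

The bed frame is against the stool's +x side, with their −y faces flush.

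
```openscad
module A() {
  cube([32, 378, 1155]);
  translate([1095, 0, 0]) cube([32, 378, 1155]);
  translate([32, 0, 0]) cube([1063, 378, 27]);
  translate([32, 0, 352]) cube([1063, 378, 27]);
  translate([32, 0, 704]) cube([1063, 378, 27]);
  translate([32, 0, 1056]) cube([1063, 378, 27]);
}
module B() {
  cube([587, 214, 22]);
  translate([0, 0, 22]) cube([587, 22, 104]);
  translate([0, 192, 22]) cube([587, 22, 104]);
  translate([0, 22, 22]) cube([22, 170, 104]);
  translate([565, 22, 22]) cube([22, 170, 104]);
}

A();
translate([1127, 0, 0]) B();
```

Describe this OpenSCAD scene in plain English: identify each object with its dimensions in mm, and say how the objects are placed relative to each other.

A is an open bookshelf. Two side panels, each 32 mm thick, 378 mm deep and 1155 mm tall, stand 1127 mm apart (outside-to-outside). Between them sit 4 shelves, each 27 mm thick and 378 mm deep, spanning the full gap between the sides. The bottom shelf rests on the floor (its underside at z = 0) and the clear gap between one shelf's top and the next shelf's underside is 325 mm.

B is an open storage box with external size 587×214×126 mm and wall thickness 22 mm (the base is also 22 mm thick). The base covers the whole footprint; the four walls stand on the base, with the y-facing walls full-width and the x-facing walls fitting between their inner faces.

The open box is against the bookshelf's +x side, with their −y faces flush.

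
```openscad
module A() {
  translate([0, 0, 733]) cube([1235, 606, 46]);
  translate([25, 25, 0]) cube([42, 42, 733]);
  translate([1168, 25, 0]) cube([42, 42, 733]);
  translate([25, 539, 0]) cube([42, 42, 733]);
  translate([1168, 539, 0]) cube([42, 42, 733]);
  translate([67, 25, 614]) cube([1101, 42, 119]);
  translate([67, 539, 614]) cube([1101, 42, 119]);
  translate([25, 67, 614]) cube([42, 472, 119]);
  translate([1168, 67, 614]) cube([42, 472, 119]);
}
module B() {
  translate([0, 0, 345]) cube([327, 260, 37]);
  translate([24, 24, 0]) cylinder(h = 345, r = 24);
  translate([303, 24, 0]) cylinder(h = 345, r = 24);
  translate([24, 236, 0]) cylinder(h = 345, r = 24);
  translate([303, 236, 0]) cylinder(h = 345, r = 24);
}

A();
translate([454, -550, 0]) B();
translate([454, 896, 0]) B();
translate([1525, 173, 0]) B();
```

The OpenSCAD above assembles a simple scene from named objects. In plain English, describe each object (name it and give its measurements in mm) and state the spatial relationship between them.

A is a rectangular dining table. The top is 1235×606×46 mm with its upper surface at z = 779 mm. It stands on four 42×42 mm square legs, each inset 25 mm from the nearest pair of top edges, running from the floor to the underside of the top. Four apron rails, 42 mm thick and 119 mm tall, run between adjacent legs with their top edges flush with the underside of the top and their outer faces flush with the legs' outer faces.

B is a four-legged stool. The seat is a 327×260×37 mm slab whose top surface is at z = 382 mm; four round legs, each 48 mm in diameter, run from the floor (z = 0) to the underside of the seat, each leg's axis is inset half a diameter from the nearest pair of seat edges (so the leg's bounding box is flush with the corner).

Three stools sit around the table at the −y, +y, +x sides.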